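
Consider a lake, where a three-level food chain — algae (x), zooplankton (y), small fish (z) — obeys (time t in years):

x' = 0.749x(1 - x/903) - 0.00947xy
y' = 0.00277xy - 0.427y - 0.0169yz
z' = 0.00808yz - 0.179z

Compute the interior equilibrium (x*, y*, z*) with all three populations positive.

x* ≈ 650, y* ≈ 22.2, z* ≈ 81.3

From dz/dt = 0: 0.00808y* = 0.179, so y* = 22.2.
From dx/dt = 0: 0.749(1 - x*/903) = 0.00947·22.2, giving x* = 903·(1 - 0.28) = 650.
From dy/dt = 0: 0.00277·650 - 0.427 = 0.0169z*, so z* = 1.37/0.0169 = 81.3.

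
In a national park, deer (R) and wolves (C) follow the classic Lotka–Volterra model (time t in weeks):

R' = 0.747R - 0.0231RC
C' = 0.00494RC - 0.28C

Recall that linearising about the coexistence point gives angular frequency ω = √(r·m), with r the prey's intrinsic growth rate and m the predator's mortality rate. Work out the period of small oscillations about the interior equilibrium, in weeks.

Here r = 0.747 and m = 0.28, so r·m = 0.209.
ω = √0.209 = 0.457 per week, hence T = 2π/ω ≈ 13.7 weeks.

T ≈ 13.7 weeks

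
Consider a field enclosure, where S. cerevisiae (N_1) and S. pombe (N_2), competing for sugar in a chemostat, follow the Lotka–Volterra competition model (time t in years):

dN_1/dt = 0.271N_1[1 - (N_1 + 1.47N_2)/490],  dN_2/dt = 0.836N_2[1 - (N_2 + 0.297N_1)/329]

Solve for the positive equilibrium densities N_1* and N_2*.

N_1* ≈ 11.3, N_2* ≈ 326

Setting both brackets to zero gives the nullclines N_1 + 1.47N_2 = 490 and 0.297N_1 + N_2 = 329.
Substituting N_2 = 329 - 0.297N_1 into the first: N_1(1 - 1.47·0.297) = 490 - 1.47·329.
So N_1* = 6.37/0.563 = 11.3, and then N_2* = 329 - 0.297·11.3 = 326.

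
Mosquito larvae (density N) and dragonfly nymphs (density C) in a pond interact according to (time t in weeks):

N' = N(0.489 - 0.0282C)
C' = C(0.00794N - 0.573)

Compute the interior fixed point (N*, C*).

Set dC/dt = 0 with C > 0: 0.00794N - 0.573 = 0, so N* = 0.573/0.00794 = 72.2.
Set dN/dt = 0 with N > 0: 0.489 - 0.0282C = 0, so C* = 0.489/0.0282 = 17.3.

N* ≈ 72.2, C* ≈ 17.3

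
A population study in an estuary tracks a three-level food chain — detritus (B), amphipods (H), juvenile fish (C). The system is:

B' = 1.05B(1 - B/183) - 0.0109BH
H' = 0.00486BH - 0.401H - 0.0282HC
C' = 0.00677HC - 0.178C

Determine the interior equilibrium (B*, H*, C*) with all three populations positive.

B* ≈ 133, H* ≈ 26.3, C* ≈ 8.71

From dC/dt = 0: 0.00677H* = 0.178, so H* = 26.3.
From dB/dt = 0: 1.05(1 - B*/183) = 0.0109·26.3, giving B* = 183·(1 - 0.273) = 133.
From dH/dt = 0: 0.00486·133 - 0.401 = 0.0282C*, so C* = 0.246/0.0282 = 8.71.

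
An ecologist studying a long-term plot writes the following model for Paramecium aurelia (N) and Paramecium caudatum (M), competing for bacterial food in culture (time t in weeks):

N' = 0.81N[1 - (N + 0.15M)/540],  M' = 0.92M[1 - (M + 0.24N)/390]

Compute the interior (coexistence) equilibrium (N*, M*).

N* ≈ 499, M* ≈ 270

Setting both brackets to zero gives the nullclines N + 0.15M = 540 and 0.24N + M = 390.
Substituting M = 390 - 0.24N into the first: N(1 - 0.15·0.24) = 540 - 0.15·390.
So N* = 482/0.964 = 499, and then M* = 390 - 0.24·499 = 270.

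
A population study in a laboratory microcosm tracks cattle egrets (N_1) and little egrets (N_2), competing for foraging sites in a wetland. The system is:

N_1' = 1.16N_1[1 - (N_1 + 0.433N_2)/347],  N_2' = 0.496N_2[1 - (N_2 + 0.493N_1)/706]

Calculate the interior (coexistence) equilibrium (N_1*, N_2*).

Setting both brackets to zero gives the nullclines N_1 + 0.433N_2 = 347 and 0.493N_1 + N_2 = 706.
Substituting N_2 = 706 - 0.493N_1 into the first: N_1(1 - 0.433·0.493) = 347 - 0.433·706.
So N_1* = 41.3/0.787 = 52.5, and then N_2* = 706 - 0.493·52.5 = 680.

N_1* ≈ 52.5, N_2* ≈ 680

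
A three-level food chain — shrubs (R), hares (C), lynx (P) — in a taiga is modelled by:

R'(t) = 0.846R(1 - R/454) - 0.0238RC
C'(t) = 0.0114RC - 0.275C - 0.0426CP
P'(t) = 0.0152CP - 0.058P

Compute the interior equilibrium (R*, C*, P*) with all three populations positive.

R* ≈ 405, C* ≈ 3.82, P* ≈ 102

From dP/dt = 0: 0.0152C* = 0.058, so C* = 3.82.
From dR/dt = 0: 0.846(1 - R*/454) = 0.0238·3.82, giving R* = 454·(1 - 0.107) = 405.
From dC/dt = 0: 0.0114·405 - 0.275 = 0.0426P*, so P* = 4.35/0.0426 = 102.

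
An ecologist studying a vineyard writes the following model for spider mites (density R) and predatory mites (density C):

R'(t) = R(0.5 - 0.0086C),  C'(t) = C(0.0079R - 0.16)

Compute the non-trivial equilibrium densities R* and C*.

Set dC/dt = 0 with C > 0: 0.0079R - 0.16 = 0, so R* = 0.16/0.0079 = 20.3.
Set dR/dt = 0 with R > 0: 0.5 - 0.0086C = 0, so C* = 0.5/0.0086 = 58.1.

R* ≈ 20.3, C* ≈ 58.1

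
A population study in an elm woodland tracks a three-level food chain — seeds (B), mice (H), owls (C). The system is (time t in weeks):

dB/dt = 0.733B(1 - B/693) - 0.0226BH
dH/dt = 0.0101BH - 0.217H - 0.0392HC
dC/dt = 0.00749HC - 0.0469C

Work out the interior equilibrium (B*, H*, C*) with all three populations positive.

From dC/dt = 0: 0.00749H* = 0.0469, so H* = 6.26.
From dB/dt = 0: 0.733(1 - B*/693) = 0.0226·6.26, giving B* = 693·(1 - 0.193) = 559.
From dH/dt = 0: 0.0101·559 - 0.217 = 0.0392C*, so C* = 5.43/0.0392 = 139.

B* ≈ 559, H* ≈ 6.26, C* ≈ 139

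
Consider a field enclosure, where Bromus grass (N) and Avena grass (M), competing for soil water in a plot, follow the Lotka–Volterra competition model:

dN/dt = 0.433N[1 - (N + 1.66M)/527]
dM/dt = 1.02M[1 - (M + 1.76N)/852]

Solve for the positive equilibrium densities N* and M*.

Setting both brackets to zero gives the nullclines N + 1.66M = 527 and 1.76N + M = 852.
Substituting M = 852 - 1.76N into the first: N(1 - 1.66·1.76) = 527 - 1.66·852.
So N* = -887/-1.92 = 462, and then M* = 852 - 1.76·462 = 39.3.

N* ≈ 462, M* ≈ 39.3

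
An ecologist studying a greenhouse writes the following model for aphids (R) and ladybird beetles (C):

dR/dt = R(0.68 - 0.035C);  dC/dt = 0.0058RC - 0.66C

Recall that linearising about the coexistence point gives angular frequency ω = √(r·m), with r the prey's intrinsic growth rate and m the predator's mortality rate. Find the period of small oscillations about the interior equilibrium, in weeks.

Here r = 0.68 and m = 0.66, so r·m = 0.449.
ω = √0.449 = 0.67 per week, hence T = 2π/ω ≈ 9.38 weeks.

T ≈ 9.38 weeks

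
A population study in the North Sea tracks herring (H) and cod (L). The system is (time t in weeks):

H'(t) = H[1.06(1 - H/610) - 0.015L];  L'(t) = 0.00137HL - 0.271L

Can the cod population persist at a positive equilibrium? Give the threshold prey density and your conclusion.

Threshold H = 198; K > 198, so yes, the predator persists.

The predator equation gives dL/dt > 0 only when H > 0.271/0.00137 = 198.
Without the predator, H → K = 610. Since 610 > 198, the predator can invade and persist.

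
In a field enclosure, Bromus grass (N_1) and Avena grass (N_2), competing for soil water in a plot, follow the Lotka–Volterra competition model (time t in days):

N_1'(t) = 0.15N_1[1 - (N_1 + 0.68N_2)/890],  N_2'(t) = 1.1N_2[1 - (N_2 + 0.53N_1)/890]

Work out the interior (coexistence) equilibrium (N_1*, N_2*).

Setting both brackets to zero gives the nullclines N_1 + 0.68N_2 = 890 and 0.53N_1 + N_2 = 890.
Substituting N_2 = 890 - 0.53N_1 into the first: N_1(1 - 0.68·0.53) = 890 - 0.68·890.
So N_1* = 285/0.64 = 445, and then N_2* = 890 - 0.53·445 = 654.

N_1* ≈ 445, N_2* ≈ 654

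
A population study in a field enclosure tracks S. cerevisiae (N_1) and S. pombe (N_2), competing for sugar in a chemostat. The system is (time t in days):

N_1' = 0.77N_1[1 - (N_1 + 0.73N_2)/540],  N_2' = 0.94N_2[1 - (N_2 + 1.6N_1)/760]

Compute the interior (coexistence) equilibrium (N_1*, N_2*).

N_1* ≈ 88.1, N_2* ≈ 619

Setting both brackets to zero gives the nullclines N_1 + 0.73N_2 = 540 and 1.6N_1 + N_2 = 760.
Substituting N_2 = 760 - 1.6N_1 into the first: N_1(1 - 0.73·1.6) = 540 - 0.73·760.
So N_1* = -14.8/-0.168 = 88.1, and then N_2* = 760 - 1.6·88.1 = 619.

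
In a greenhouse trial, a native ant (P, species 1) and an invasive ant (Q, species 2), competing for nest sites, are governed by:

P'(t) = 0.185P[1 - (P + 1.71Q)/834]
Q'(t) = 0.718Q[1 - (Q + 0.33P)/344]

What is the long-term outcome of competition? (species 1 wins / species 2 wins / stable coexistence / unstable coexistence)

stable coexistence

Compare the nullcline intercepts: K1/α12 = 834/1.71 = 488 > K2 = 344; K2/α21 = 344/0.33 = 1040 > K1 = 834.
Since both inequalities hold, each species can invade when rare, so the interior equilibrium is stable.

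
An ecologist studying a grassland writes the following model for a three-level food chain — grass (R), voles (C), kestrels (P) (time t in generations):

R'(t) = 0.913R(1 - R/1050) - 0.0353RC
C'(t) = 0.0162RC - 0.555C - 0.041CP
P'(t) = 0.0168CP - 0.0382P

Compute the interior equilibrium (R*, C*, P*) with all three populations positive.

From dP/dt = 0: 0.0168C* = 0.0382, so C* = 2.27.
From dR/dt = 0: 0.913(1 - R*/1050) = 0.0353·2.27, giving R* = 1050·(1 - 0.0879) = 958.
From dC/dt = 0: 0.0162·958 - 0.555 = 0.041P*, so P* = 15/0.041 = 365.

R* ≈ 958, C* ≈ 2.27, P* ≈ 365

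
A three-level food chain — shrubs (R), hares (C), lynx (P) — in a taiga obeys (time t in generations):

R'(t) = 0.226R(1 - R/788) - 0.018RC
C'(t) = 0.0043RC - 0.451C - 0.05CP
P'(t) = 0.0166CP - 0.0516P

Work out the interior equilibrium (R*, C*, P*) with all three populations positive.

R* ≈ 593, C* ≈ 3.11, P* ≈ 42

From dP/dt = 0: 0.0166C* = 0.0516, so C* = 3.11.
From dR/dt = 0: 0.226(1 - R*/788) = 0.018·3.11, giving R* = 788·(1 - 0.248) = 593.
From dC/dt = 0: 0.0043·593 - 0.451 = 0.05P*, so P* = 2.1/0.05 = 42.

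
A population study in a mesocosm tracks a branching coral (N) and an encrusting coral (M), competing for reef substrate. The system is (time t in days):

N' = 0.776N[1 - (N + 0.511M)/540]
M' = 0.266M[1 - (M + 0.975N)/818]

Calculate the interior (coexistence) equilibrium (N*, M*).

N* ≈ 243, M* ≈ 581

Setting both brackets to zero gives the nullclines N + 0.511M = 540 and 0.975N + M = 818.
Substituting M = 818 - 0.975N into the first: N(1 - 0.511·0.975) = 540 - 0.511·818.
So N* = 122/0.502 = 243, and then M* = 818 - 0.975·243 = 581.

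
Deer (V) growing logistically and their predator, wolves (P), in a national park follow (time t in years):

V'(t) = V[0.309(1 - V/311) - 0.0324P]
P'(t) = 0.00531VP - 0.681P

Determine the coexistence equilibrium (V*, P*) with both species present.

From dP/dt = 0 with P > 0: 0.00531V* = 0.681, so V* = 128.
Substitute into dV/dt = 0: 0.309(1 - 128/311) = 0.0324P*.
The bracket is 0.588, giving P* = 0.182/0.0324 = 5.6.

V* ≈ 128, P* ≈ 5.6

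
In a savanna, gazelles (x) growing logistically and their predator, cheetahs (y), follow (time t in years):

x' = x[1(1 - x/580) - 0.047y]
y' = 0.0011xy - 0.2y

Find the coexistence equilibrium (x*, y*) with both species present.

x* ≈ 182, y* ≈ 14.6

From dy/dt = 0 with y > 0: 0.0011x* = 0.2, so x* = 182.
Substitute into dx/dt = 0: 1(1 - 182/580) = 0.047y*.
The bracket is 0.687, giving y* = 0.687/0.047 = 14.6.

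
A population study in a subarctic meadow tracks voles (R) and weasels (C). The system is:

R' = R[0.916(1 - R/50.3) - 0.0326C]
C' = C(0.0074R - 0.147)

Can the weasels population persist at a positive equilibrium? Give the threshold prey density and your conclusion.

Threshold R = 19.9; K > 19.9, so yes, the predator persists.

The predator equation gives dC/dt > 0 only when R > 0.147/0.0074 = 19.9.
Without the predator, R → K = 50.3. Since 50.3 > 19.9, the predator can invade and persist.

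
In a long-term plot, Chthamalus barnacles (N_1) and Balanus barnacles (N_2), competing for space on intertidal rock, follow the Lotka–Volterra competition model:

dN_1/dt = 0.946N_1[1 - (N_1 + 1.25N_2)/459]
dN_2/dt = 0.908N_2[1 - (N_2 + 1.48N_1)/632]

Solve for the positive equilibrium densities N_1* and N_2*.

Setting both brackets to zero gives the nullclines N_1 + 1.25N_2 = 459 and 1.48N_1 + N_2 = 632.
Substituting N_2 = 632 - 1.48N_1 into the first: N_1(1 - 1.25·1.48) = 459 - 1.25·632.
So N_1* = -331/-0.85 = 389, and then N_2* = 632 - 1.48·389 = 55.7.

N_1* ≈ 389, N_2* ≈ 55.7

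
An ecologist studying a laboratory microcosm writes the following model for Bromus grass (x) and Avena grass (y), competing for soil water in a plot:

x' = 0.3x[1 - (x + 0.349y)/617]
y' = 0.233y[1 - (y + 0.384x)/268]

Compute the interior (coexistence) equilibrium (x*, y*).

x* ≈ 604, y* ≈ 35.9

Setting both brackets to zero gives the nullclines x + 0.349y = 617 and 0.384x + y = 268.
Substituting y = 268 - 0.384x into the first: x(1 - 0.349·0.384) = 617 - 0.349·268.
So x* = 523/0.866 = 604, and then y* = 268 - 0.384·604 = 35.9.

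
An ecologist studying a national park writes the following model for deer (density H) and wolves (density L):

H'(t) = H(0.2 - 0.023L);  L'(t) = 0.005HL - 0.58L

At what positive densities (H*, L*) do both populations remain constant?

H* ≈ 116, L* ≈ 8.7

Set dL/dt = 0 with L > 0: 0.005H - 0.58 = 0, so H* = 0.58/0.005 = 116.
Set dH/dt = 0 with H > 0: 0.2 - 0.023L = 0, so L* = 0.2/0.023 = 8.7.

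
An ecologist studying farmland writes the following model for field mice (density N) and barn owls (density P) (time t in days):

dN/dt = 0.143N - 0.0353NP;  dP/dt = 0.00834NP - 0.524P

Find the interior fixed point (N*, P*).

N* ≈ 62.8, P* ≈ 4.05

Set dP/dt = 0 with P > 0: 0.00834N - 0.524 = 0, so N* = 0.524/0.00834 = 62.8.
Set dN/dt = 0 with N > 0: 0.143 - 0.0353P = 0, so P* = 0.143/0.0353 = 4.05.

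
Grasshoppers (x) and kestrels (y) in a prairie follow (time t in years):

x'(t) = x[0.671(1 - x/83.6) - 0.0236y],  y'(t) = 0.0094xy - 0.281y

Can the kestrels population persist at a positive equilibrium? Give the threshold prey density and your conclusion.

Threshold x = 29.9; K > 29.9, so yes, the predator persists.

The predator equation gives dy/dt > 0 only when x > 0.281/0.0094 = 29.9.
Without the predator, x → K = 83.6. Since 83.6 > 29.9, the predator can invade and persist.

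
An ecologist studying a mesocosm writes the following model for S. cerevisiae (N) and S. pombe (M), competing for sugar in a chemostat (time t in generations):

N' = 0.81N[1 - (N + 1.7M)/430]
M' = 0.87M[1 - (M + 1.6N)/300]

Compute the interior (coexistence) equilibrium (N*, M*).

Setting both brackets to zero gives the nullclines N + 1.7M = 430 and 1.6N + M = 300.
Substituting M = 300 - 1.6N into the first: N(1 - 1.7·1.6) = 430 - 1.7·300.
So N* = -80/-1.72 = 46.5, and then M* = 300 - 1.6·46.5 = 226.

N* ≈ 46.5, M* ≈ 226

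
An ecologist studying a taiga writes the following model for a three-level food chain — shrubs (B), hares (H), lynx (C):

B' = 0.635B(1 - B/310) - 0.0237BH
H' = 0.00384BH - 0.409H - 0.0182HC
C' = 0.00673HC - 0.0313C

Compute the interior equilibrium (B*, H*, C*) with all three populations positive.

B* ≈ 256, H* ≈ 4.65, C* ≈ 31.6

From dC/dt = 0: 0.00673H* = 0.0313, so H* = 4.65.
From dB/dt = 0: 0.635(1 - B*/310) = 0.0237·4.65, giving B* = 310·(1 - 0.174) = 256.
From dH/dt = 0: 0.00384·256 - 0.409 = 0.0182C*, so C* = 0.575/0.0182 = 31.6.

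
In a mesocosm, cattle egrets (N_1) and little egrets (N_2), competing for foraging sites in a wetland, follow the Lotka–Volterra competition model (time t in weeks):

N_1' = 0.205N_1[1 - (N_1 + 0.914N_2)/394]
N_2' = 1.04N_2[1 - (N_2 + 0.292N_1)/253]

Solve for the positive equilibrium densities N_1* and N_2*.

Setting both brackets to zero gives the nullclines N_1 + 0.914N_2 = 394 and 0.292N_1 + N_2 = 253.
Substituting N_2 = 253 - 0.292N_1 into the first: N_1(1 - 0.914·0.292) = 394 - 0.914·253.
So N_1* = 163/0.733 = 222, and then N_2* = 253 - 0.292·222 = 188.

N_1* ≈ 222, N_2* ≈ 188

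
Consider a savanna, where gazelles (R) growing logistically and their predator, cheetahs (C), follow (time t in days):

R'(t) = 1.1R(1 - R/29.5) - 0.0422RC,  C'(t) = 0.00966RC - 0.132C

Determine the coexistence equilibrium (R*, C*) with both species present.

R* ≈ 13.7, C* ≈ 14

From dC/dt = 0 with C > 0: 0.00966R* = 0.132, so R* = 13.7.
Substitute into dR/dt = 0: 1.1(1 - 13.7/29.5) = 0.0422C*.
The bracket is 0.537, giving C* = 0.59/0.0422 = 14.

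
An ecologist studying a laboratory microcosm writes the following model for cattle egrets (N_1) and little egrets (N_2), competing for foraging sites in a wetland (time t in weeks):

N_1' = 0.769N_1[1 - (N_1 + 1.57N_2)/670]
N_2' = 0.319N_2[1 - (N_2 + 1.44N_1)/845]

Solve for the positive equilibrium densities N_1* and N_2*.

N_1* ≈ 521, N_2* ≈ 95

Setting both brackets to zero gives the nullclines N_1 + 1.57N_2 = 670 and 1.44N_1 + N_2 = 845.
Substituting N_2 = 845 - 1.44N_1 into the first: N_1(1 - 1.57·1.44) = 670 - 1.57·845.
So N_1* = -657/-1.26 = 521, and then N_2* = 845 - 1.44·521 = 95.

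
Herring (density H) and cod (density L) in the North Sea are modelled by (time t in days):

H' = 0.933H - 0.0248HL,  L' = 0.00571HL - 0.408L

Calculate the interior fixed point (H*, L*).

Set dL/dt = 0 with L > 0: 0.00571H - 0.408 = 0, so H* = 0.408/0.00571 = 71.5.
Set dH/dt = 0 with H > 0: 0.933 - 0.0248L = 0, so L* = 0.933/0.0248 = 37.6.

H* ≈ 71.5, L* ≈ 37.6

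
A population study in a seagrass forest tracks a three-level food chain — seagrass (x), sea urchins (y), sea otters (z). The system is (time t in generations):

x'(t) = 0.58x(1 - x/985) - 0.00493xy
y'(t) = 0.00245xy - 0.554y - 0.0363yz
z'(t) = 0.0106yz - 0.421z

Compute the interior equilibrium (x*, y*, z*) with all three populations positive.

From dz/dt = 0: 0.0106y* = 0.421, so y* = 39.7.
From dx/dt = 0: 0.58(1 - x*/985) = 0.00493·39.7, giving x* = 985·(1 - 0.338) = 652.
From dy/dt = 0: 0.00245·652 - 0.554 = 0.0363z*, so z* = 1.04/0.0363 = 28.8.

x* ≈ 652, y* ≈ 39.7, z* ≈ 28.8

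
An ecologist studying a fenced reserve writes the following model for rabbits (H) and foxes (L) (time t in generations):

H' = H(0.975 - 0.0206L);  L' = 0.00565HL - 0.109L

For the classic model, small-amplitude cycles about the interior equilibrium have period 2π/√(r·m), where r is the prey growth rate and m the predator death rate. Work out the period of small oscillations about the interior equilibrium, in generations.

T ≈ 19.3 generations

Here r = 0.975 and m = 0.109, so r·m = 0.106.
ω = √0.106 = 0.326 per generation, hence T = 2π/ω ≈ 19.3 generations.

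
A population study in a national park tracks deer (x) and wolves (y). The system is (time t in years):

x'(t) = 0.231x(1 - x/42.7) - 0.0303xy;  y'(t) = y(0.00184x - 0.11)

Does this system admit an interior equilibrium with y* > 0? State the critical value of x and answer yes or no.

The predator equation gives dy/dt > 0 only when x > 0.11/0.00184 = 59.8.
Without the predator, x → K = 42.7. Since 42.7 < 59.8, the predator cannot invade.

Threshold x = 59.8; K < 59.8, so no, the predator goes extinct.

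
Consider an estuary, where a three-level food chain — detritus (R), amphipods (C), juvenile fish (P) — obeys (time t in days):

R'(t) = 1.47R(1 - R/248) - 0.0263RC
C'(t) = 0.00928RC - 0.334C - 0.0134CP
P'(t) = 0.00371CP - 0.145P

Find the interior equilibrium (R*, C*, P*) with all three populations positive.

From dP/dt = 0: 0.00371C* = 0.145, so C* = 39.1.
From dR/dt = 0: 1.47(1 - R*/248) = 0.0263·39.1, giving R* = 248·(1 - 0.699) = 74.6.
From dC/dt = 0: 0.00928·74.6 - 0.334 = 0.0134P*, so P* = 0.358/0.0134 = 26.7.

R* ≈ 74.6, C* ≈ 39.1, P* ≈ 26.7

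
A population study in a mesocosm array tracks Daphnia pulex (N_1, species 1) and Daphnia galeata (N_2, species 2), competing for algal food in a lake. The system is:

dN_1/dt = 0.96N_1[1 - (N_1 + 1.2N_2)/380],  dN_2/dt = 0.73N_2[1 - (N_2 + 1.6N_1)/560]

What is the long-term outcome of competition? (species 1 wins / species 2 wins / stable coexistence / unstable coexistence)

unstable coexistence (outcome depends on initial conditions)

Compare the nullcline intercepts: K1/α12 = 380/1.2 = 317 < K2 = 560; K2/α21 = 560/1.6 = 350 < K1 = 380.
Since both are reversed, neither can invade when rare; the interior point is a saddle.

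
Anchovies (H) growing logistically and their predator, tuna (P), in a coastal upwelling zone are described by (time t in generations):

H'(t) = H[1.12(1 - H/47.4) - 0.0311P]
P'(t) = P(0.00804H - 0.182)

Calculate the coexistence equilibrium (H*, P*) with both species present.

H* ≈ 22.6, P* ≈ 18.8

From dP/dt = 0 with P > 0: 0.00804H* = 0.182, so H* = 22.6.
Substitute into dH/dt = 0: 1.12(1 - 22.6/47.4) = 0.0311P*.
The bracket is 0.522, giving P* = 0.585/0.0311 = 18.8.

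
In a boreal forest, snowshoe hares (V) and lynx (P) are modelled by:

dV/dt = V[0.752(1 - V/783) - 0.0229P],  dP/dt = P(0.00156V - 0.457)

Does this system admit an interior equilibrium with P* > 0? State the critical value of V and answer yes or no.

Threshold V = 293; K > 293, so yes, the predator persists.

The predator equation gives dP/dt > 0 only when V > 0.457/0.00156 = 293.
Without the predator, V → K = 783. Since 783 > 293, the predator can invade and persist.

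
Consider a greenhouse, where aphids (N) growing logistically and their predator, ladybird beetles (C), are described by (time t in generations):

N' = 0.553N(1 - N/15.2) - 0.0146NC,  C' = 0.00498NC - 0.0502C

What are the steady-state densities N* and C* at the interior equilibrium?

From dC/dt = 0 with C > 0: 0.00498N* = 0.0502, so N* = 10.1.
Substitute into dN/dt = 0: 0.553(1 - 10.1/15.2) = 0.0146C*.
The bracket is 0.337, giving C* = 0.186/0.0146 = 12.8.

N* ≈ 10.1, C* ≈ 12.8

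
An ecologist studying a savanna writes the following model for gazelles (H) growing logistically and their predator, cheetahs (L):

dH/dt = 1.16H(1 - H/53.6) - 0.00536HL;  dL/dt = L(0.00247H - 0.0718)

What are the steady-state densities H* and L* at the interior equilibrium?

From dL/dt = 0 with L > 0: 0.00247H* = 0.0718, so H* = 29.1.
Substitute into dH/dt = 0: 1.16(1 - 29.1/53.6) = 0.00536L*.
The bracket is 0.458, giving L* = 0.531/0.00536 = 99.

H* ≈ 29.1, L* ≈ 99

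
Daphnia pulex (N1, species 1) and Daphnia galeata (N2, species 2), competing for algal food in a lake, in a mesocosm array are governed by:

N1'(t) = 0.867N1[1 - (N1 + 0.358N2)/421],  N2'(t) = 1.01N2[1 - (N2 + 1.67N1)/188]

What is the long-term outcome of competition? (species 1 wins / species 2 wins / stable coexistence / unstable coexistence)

Compare the nullcline intercepts: K1/α12 = 421/0.358 = 1180 > K2 = 188; K2/α21 = 188/1.67 = 113 < K1 = 421.
Since the inequalities point opposite ways, species 1 can invade but species 2 cannot.

species 1 excludes species 2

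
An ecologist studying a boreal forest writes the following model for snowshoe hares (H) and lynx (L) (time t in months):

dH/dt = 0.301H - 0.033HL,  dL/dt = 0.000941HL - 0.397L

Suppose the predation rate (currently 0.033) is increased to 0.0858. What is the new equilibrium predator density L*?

At the interior fixed point, setting dH/dt = 0 with H > 0 fixes L* = (prey growth rate)/(HL coefficient) — independent of the other coefficients.
With the change, L* = 0.301/0.0858 = 3.51; it falls from 9.12.

L* ≈ 3.51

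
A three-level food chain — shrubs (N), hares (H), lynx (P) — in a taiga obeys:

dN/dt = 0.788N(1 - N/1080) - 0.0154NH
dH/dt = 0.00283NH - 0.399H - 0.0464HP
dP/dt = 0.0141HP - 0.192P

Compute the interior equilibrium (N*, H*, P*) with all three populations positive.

N* ≈ 793, H* ≈ 13.6, P* ≈ 39.7

From dP/dt = 0: 0.0141H* = 0.192, so H* = 13.6.
From dN/dt = 0: 0.788(1 - N*/1080) = 0.0154·13.6, giving N* = 1080·(1 - 0.266) = 793.
From dH/dt = 0: 0.00283·793 - 0.399 = 0.0464P*, so P* = 1.84/0.0464 = 39.7.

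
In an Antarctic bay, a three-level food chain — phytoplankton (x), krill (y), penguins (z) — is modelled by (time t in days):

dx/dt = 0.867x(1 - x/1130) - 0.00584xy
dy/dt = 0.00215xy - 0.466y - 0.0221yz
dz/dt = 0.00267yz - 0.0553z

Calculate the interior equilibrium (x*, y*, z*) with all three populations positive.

x* ≈ 972, y* ≈ 20.7, z* ≈ 73.5

From dz/dt = 0: 0.00267y* = 0.0553, so y* = 20.7.
From dx/dt = 0: 0.867(1 - x*/1130) = 0.00584·20.7, giving x* = 1130·(1 - 0.14) = 972.
From dy/dt = 0: 0.00215·972 - 0.466 = 0.0221z*, so z* = 1.62/0.0221 = 73.5.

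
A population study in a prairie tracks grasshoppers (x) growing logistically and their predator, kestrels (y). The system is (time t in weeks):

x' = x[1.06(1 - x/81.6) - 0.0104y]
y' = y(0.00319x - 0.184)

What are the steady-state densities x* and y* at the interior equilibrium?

From dy/dt = 0 with y > 0: 0.00319x* = 0.184, so x* = 57.7.
Substitute into dx/dt = 0: 1.06(1 - 57.7/81.6) = 0.0104y*.
The bracket is 0.293, giving y* = 0.311/0.0104 = 29.9.

x* ≈ 57.7, y* ≈ 29.9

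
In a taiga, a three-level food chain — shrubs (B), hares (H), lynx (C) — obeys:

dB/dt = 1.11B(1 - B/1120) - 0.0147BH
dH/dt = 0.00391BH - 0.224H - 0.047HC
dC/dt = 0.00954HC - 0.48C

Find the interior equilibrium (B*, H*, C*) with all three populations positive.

B* ≈ 374, H* ≈ 50.3, C* ≈ 26.3

From dC/dt = 0: 0.00954H* = 0.48, so H* = 50.3.
From dB/dt = 0: 1.11(1 - B*/1120) = 0.0147·50.3, giving B* = 1120·(1 - 0.666) = 374.
From dH/dt = 0: 0.00391·374 - 0.224 = 0.047C*, so C* = 1.24/0.047 = 26.3.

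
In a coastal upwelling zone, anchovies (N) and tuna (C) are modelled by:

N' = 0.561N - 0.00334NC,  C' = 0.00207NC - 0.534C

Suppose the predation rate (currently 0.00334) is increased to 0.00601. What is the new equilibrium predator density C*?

C* ≈ 93.3

At the interior fixed point, setting dN/dt = 0 with N > 0 fixes C* = (prey growth rate)/(NC coefficient) — independent of the other coefficients.
With the change, C* = 0.561/0.00601 = 93.3; it falls from 168.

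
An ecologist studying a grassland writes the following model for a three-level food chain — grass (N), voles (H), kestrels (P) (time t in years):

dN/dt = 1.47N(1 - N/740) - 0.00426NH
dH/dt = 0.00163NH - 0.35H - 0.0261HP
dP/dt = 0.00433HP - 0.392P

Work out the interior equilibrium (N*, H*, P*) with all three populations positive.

From dP/dt = 0: 0.00433H* = 0.392, so H* = 90.5.
From dN/dt = 0: 1.47(1 - N*/740) = 0.00426·90.5, giving N* = 740·(1 - 0.262) = 546.
From dH/dt = 0: 0.00163·546 - 0.35 = 0.0261P*, so P* = 0.54/0.0261 = 20.7.

N* ≈ 546, H* ≈ 90.5, P* ≈ 20.7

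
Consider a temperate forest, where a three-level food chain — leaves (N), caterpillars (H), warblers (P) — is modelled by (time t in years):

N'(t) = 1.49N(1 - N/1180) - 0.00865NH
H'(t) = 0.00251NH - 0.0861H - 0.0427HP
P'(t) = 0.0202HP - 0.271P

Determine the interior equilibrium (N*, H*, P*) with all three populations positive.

N* ≈ 1090, H* ≈ 13.4, P* ≈ 61.9

From dP/dt = 0: 0.0202H* = 0.271, so H* = 13.4.
From dN/dt = 0: 1.49(1 - N*/1180) = 0.00865·13.4, giving N* = 1180·(1 - 0.0779) = 1090.
From dH/dt = 0: 0.00251·1090 - 0.0861 = 0.0427P*, so P* = 2.65/0.0427 = 61.9.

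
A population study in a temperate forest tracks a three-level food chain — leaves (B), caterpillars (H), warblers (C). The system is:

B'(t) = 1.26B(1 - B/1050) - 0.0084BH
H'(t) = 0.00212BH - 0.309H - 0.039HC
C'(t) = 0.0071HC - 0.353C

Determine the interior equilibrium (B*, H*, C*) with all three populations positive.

From dC/dt = 0: 0.0071H* = 0.353, so H* = 49.7.
From dB/dt = 0: 1.26(1 - B*/1050) = 0.0084·49.7, giving B* = 1050·(1 - 0.331) = 702.
From dH/dt = 0: 0.00212·702 - 0.309 = 0.039C*, so C* = 1.18/0.039 = 30.2.

B* ≈ 702, H* ≈ 49.7, C* ≈ 30.2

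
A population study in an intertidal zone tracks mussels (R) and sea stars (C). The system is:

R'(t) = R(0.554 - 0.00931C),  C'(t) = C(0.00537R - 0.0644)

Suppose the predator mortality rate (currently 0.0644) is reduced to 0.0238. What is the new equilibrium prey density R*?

At the interior fixed point, setting dC/dt = 0 with C > 0 fixes R* = (predator death rate)/(RC coefficient) — independent of the other coefficients.
With the change, R* = 0.0238/0.00537 = 4.43; it falls from 12.

R* ≈ 4.43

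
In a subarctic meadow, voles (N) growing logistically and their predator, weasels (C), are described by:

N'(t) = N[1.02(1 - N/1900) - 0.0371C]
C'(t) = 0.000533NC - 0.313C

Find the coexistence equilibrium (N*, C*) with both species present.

N* ≈ 587, C* ≈ 19

From dC/dt = 0 with C > 0: 0.000533N* = 0.313, so N* = 587.
Substitute into dN/dt = 0: 1.02(1 - 587/1900) = 0.0371C*.
The bracket is 0.691, giving C* = 0.705/0.0371 = 19.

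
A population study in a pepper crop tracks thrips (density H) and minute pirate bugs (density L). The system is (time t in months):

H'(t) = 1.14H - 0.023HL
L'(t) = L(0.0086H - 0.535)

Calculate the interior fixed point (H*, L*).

Set dL/dt = 0 with L > 0: 0.0086H - 0.535 = 0, so H* = 0.535/0.0086 = 62.2.
Set dH/dt = 0 with H > 0: 1.14 - 0.023L = 0, so L* = 1.14/0.023 = 49.6.

H* ≈ 62.2, L* ≈ 49.6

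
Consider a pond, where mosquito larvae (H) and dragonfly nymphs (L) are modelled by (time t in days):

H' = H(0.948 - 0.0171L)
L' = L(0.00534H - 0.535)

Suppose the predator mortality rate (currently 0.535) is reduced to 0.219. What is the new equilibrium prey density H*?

H* ≈ 41

At the interior fixed point, setting dL/dt = 0 with L > 0 fixes H* = (predator death rate)/(HL coefficient) — independent of the other coefficients.
With the change, H* = 0.219/0.00534 = 41; it falls from 100.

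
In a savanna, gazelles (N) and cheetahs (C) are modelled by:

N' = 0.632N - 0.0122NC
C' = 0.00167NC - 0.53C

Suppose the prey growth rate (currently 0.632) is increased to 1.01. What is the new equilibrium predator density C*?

At the interior fixed point, setting dN/dt = 0 with N > 0 fixes C* = (prey growth rate)/(NC coefficient) — independent of the other coefficients.
With the change, C* = 1.01/0.0122 = 82.8; it rises from 51.8.

C* ≈ 82.8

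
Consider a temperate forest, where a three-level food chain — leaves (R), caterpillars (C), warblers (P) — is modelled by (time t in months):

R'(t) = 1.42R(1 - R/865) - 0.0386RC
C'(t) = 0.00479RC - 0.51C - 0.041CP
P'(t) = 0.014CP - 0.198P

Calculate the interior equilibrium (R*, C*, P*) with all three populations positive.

From dP/dt = 0: 0.014C* = 0.198, so C* = 14.1.
From dR/dt = 0: 1.42(1 - R*/865) = 0.0386·14.1, giving R* = 865·(1 - 0.384) = 532.
From dC/dt = 0: 0.00479·532 - 0.51 = 0.041P*, so P* = 2.04/0.041 = 49.8.

R* ≈ 532, C* ≈ 14.1, P* ≈ 49.8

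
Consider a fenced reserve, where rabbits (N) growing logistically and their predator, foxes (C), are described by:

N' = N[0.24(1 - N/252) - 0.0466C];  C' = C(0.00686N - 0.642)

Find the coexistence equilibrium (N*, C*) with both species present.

From dC/dt = 0 with C > 0: 0.00686N* = 0.642, so N* = 93.6.
Substitute into dN/dt = 0: 0.24(1 - 93.6/252) = 0.0466C*.
The bracket is 0.629, giving C* = 0.151/0.0466 = 3.24.

N* ≈ 93.6, C* ≈ 3.24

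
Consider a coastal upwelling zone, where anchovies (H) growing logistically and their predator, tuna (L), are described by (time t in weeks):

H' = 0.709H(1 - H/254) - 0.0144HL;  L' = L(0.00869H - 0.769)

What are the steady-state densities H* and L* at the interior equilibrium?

H* ≈ 88.5, L* ≈ 32.1

From dL/dt = 0 with L > 0: 0.00869H* = 0.769, so H* = 88.5.
Substitute into dH/dt = 0: 0.709(1 - 88.5/254) = 0.0144L*.
The bracket is 0.652, giving L* = 0.462/0.0144 = 32.1.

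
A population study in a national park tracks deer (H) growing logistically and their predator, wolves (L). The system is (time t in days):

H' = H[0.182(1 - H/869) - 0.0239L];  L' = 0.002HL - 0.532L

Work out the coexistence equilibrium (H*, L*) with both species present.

H* ≈ 266, L* ≈ 5.28

From dL/dt = 0 with L > 0: 0.002H* = 0.532, so H* = 266.
Substitute into dH/dt = 0: 0.182(1 - 266/869) = 0.0239L*.
The bracket is 0.694, giving L* = 0.126/0.0239 = 5.28.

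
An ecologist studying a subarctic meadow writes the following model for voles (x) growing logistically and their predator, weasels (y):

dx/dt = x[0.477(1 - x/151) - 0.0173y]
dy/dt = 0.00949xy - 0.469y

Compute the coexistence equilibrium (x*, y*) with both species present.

From dy/dt = 0 with y > 0: 0.00949x* = 0.469, so x* = 49.4.
Substitute into dx/dt = 0: 0.477(1 - 49.4/151) = 0.0173y*.
The bracket is 0.673, giving y* = 0.321/0.0173 = 18.5.

x* ≈ 49.4, y* ≈ 18.5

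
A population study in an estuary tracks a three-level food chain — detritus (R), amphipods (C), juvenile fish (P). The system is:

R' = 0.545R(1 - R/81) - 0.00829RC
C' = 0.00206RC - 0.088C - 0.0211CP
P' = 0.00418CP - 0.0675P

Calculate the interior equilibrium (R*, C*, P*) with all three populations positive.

R* ≈ 61.1, C* ≈ 16.1, P* ≈ 1.79

From dP/dt = 0: 0.00418C* = 0.0675, so C* = 16.1.
From dR/dt = 0: 0.545(1 - R*/81) = 0.00829·16.1, giving R* = 81·(1 - 0.246) = 61.1.
From dC/dt = 0: 0.00206·61.1 - 0.088 = 0.0211P*, so P* = 0.0379/0.0211 = 1.79.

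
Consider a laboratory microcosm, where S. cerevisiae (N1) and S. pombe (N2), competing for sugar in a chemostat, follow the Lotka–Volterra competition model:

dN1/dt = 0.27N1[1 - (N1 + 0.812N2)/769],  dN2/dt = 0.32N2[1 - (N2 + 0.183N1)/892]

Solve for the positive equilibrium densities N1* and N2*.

N1* ≈ 52.5, N2* ≈ 882

Setting both brackets to zero gives the nullclines N1 + 0.812N2 = 769 and 0.183N1 + N2 = 892.
Substituting N2 = 892 - 0.183N1 into the first: N1(1 - 0.812·0.183) = 769 - 0.812·892.
So N1* = 44.7/0.851 = 52.5, and then N2* = 892 - 0.183·52.5 = 882.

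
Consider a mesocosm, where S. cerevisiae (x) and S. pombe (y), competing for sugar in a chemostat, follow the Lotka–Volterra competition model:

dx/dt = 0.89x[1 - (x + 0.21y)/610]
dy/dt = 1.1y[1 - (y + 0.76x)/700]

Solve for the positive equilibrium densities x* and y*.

Setting both brackets to zero gives the nullclines x + 0.21y = 610 and 0.76x + y = 700.
Substituting y = 700 - 0.76x into the first: x(1 - 0.21·0.76) = 610 - 0.21·700.
So x* = 463/0.84 = 551, and then y* = 700 - 0.76·551 = 281.

x* ≈ 551, y* ≈ 281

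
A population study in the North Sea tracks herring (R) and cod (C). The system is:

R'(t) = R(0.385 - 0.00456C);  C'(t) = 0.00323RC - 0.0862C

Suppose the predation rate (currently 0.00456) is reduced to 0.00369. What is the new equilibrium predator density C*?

At the interior fixed point, setting dR/dt = 0 with R > 0 fixes C* = (prey growth rate)/(RC coefficient) — independent of the other coefficients.
With the change, C* = 0.385/0.00369 = 104; it rises from 84.4.

C* ≈ 104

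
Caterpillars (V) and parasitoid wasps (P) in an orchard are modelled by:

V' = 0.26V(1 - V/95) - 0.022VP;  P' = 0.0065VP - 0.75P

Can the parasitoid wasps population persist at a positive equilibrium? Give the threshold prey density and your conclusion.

The predator equation gives dP/dt > 0 only when V > 0.75/0.0065 = 115.
Without the predator, V → K = 95. Since 95 < 115, the predator cannot invade.

Threshold V = 115; K < 115, so no, the predator goes extinct.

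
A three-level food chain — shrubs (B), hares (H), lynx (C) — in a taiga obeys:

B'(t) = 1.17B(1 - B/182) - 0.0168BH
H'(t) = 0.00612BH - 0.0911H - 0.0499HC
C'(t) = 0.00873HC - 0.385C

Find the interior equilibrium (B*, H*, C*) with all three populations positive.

From dC/dt = 0: 0.00873H* = 0.385, so H* = 44.1.
From dB/dt = 0: 1.17(1 - B*/182) = 0.0168·44.1, giving B* = 182·(1 - 0.633) = 66.7.
From dH/dt = 0: 0.00612·66.7 - 0.0911 = 0.0499C*, so C* = 0.317/0.0499 = 6.36.

B* ≈ 66.7, H* ≈ 44.1, C* ≈ 6.36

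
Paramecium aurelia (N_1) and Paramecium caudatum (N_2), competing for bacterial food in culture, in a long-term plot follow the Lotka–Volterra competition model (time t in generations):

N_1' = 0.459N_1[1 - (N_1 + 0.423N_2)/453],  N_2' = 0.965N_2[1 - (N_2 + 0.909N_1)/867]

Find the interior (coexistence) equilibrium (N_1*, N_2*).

Setting both brackets to zero gives the nullclines N_1 + 0.423N_2 = 453 and 0.909N_1 + N_2 = 867.
Substituting N_2 = 867 - 0.909N_1 into the first: N_1(1 - 0.423·0.909) = 453 - 0.423·867.
So N_1* = 86.3/0.615 = 140, and then N_2* = 867 - 0.909·140 = 740.

N_1* ≈ 140, N_2* ≈ 740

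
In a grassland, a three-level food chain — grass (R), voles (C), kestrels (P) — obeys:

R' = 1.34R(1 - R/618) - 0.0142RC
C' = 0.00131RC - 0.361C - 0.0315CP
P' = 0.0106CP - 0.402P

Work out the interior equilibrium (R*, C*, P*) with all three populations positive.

R* ≈ 370, C* ≈ 37.9, P* ≈ 3.91

From dP/dt = 0: 0.0106C* = 0.402, so C* = 37.9.
From dR/dt = 0: 1.34(1 - R*/618) = 0.0142·37.9, giving R* = 618·(1 - 0.402) = 370.
From dC/dt = 0: 0.00131·370 - 0.361 = 0.0315P*, so P* = 0.123/0.0315 = 3.91.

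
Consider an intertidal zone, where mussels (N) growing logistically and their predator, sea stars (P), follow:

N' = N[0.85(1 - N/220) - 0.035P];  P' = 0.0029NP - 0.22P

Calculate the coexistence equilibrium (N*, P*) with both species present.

From dP/dt = 0 with P > 0: 0.0029N* = 0.22, so N* = 75.9.
Substitute into dN/dt = 0: 0.85(1 - 75.9/220) = 0.035P*.
The bracket is 0.655, giving P* = 0.557/0.035 = 15.9.

N* ≈ 75.9, P* ≈ 15.9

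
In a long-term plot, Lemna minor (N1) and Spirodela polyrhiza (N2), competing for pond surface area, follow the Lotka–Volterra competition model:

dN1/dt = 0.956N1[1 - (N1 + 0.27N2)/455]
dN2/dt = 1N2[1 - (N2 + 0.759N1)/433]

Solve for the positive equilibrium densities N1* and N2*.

N1* ≈ 425, N2* ≈ 110

Setting both brackets to zero gives the nullclines N1 + 0.27N2 = 455 and 0.759N1 + N2 = 433.
Substituting N2 = 433 - 0.759N1 into the first: N1(1 - 0.27·0.759) = 455 - 0.27·433.
So N1* = 338/0.795 = 425, and then N2* = 433 - 0.759·425 = 110.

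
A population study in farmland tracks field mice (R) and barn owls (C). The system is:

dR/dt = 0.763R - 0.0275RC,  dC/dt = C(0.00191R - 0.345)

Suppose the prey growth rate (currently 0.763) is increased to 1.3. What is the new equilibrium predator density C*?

C* ≈ 47.3

At the interior fixed point, setting dR/dt = 0 with R > 0 fixes C* = (prey growth rate)/(RC coefficient) — independent of the other coefficients.
With the change, C* = 1.3/0.0275 = 47.3; it rises from 27.7.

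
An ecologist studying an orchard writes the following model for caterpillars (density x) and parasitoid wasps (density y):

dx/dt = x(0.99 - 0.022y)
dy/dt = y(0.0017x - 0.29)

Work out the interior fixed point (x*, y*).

Set dy/dt = 0 with y > 0: 0.0017x - 0.29 = 0, so x* = 0.29/0.0017 = 171.
Set dx/dt = 0 with x > 0: 0.99 - 0.022y = 0, so y* = 0.99/0.022 = 45.

x* ≈ 171, y* ≈ 45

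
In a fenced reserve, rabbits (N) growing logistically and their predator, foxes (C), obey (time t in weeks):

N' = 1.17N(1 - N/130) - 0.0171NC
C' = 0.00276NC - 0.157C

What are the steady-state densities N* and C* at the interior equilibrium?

N* ≈ 56.9, C* ≈ 38.5

From dC/dt = 0 with C > 0: 0.00276N* = 0.157, so N* = 56.9.
Substitute into dN/dt = 0: 1.17(1 - 56.9/130) = 0.0171C*.
The bracket is 0.562, giving C* = 0.658/0.0171 = 38.5.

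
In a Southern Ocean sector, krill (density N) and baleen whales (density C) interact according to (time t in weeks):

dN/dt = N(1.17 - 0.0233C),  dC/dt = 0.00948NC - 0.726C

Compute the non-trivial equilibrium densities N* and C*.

N* ≈ 76.6, C* ≈ 50.2

Set dC/dt = 0 with C > 0: 0.00948N - 0.726 = 0, so N* = 0.726/0.00948 = 76.6.
Set dN/dt = 0 with N > 0: 1.17 - 0.0233C = 0, so C* = 1.17/0.0233 = 50.2.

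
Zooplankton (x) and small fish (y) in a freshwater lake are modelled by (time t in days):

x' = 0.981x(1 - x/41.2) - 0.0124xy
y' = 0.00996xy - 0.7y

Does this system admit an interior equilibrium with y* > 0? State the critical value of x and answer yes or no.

The predator equation gives dy/dt > 0 only when x > 0.7/0.00996 = 70.3.
Without the predator, x → K = 41.2. Since 41.2 < 70.3, the predator cannot invade.

Threshold x = 70.3; K < 70.3, so no, the predator goes extinct.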